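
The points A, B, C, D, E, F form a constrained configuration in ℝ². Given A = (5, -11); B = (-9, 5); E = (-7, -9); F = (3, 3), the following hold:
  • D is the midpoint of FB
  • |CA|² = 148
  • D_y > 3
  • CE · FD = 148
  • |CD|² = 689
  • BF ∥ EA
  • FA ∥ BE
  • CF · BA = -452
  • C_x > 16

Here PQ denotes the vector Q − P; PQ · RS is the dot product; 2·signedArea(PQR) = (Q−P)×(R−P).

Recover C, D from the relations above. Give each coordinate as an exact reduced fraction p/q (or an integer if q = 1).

C = (17, -13)
D = (-3, 4)

1. C_x = 17  [line -14·x + 16·y + 446 = 0 ∩ |CA|² = 148]
2. C_y = -13  [line -14·x + 16·y + 446 = 0 ∩ |CA|² = 148]
   → C = (17, -13)
3. D_x = -3  [CE · FD = 148 ∩ D is the midpoint of FB]
4. D_y = 4  [CE · FD = 148 ∩ D is the midpoint of FB]
   → D = (-3, 4)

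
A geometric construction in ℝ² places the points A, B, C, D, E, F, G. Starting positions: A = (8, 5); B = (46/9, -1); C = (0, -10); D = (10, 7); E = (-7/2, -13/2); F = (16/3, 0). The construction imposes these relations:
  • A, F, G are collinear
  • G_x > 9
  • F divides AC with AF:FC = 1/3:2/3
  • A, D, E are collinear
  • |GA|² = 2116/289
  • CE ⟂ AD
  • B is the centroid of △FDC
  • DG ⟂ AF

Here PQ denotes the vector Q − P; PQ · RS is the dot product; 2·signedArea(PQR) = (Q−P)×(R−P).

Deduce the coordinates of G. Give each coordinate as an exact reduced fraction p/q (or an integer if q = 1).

1. G_x = 2680/289  [A, F, G are collinear ∩ DG ⟂ AF]
2. G_y = 2135/289  [A, F, G are collinear ∩ DG ⟂ AF]
   → G = (2680/289, 2135/289)

G = (2680/289, 2135/289)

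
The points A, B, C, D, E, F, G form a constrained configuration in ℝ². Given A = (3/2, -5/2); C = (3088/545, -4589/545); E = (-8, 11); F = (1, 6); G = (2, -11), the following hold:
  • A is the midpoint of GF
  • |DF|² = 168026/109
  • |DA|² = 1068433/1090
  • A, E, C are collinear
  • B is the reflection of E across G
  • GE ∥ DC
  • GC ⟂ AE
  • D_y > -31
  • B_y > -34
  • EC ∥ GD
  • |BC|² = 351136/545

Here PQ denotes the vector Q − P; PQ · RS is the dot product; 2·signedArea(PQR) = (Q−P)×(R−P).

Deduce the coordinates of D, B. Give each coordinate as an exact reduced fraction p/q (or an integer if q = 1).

B = (12, -33)
D = (8538/545, -16579/545)

1. D_x = 8538/545  [GE ∥ DC ∩ EC ∥ GD]
2. D_y = -16579/545  [GE ∥ DC ∩ EC ∥ GD]
   → D = (8538/545, -16579/545)
3. B_x = 12  [B is the reflection of E across G]
4. B_y = -33  [B is the reflection of E across G]
   → B = (12, -33)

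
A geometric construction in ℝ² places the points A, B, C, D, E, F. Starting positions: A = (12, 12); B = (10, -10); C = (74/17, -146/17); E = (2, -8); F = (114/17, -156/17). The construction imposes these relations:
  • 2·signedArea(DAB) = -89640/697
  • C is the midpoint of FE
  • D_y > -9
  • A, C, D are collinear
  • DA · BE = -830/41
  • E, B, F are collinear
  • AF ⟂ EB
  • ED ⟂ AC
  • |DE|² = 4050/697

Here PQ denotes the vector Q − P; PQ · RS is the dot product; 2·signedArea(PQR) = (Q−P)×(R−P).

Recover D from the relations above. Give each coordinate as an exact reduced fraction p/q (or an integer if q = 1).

D = (2969/697, -6161/697)

1. D_x = 2969/697  [A, C, D are collinear ∩ ED ⟂ AC]
2. D_y = -6161/697  [A, C, D are collinear ∩ ED ⟂ AC]
   → D = (2969/697, -6161/697)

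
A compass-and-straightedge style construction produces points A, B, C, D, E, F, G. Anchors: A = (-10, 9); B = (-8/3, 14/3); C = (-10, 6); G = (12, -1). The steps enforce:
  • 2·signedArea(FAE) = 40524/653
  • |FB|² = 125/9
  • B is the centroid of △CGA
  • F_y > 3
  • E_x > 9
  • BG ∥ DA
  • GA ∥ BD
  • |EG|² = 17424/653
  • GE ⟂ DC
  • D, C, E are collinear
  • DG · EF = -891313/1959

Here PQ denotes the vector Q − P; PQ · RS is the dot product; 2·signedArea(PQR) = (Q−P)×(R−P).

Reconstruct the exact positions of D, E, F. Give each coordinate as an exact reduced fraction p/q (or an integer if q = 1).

D = (-74/3, 44/3)
E = (6120/653, -3557/653)
F = (1, 4)

1. D_x = -74/3  [BG ∥ DA ∩ GA ∥ BD]
2. D_y = 44/3  [BG ∥ DA ∩ GA ∥ BD]
   → D = (-74/3, 44/3)
3. E_x = 6120/653  [D, C, E are collinear ∩ GE ⟂ DC]
4. E_y = -3557/653  [D, C, E are collinear ∩ GE ⟂ DC]
   → E = (6120/653, -3557/653)
5. F_x = 1  [2·signedArea(FAE) = 40524/653 ∩ DG · EF = -891313/1959]
6. F_y = 4  [2·signedArea(FAE) = 40524/653 ∩ DG · EF = -891313/1959]
   → F = (1, 4)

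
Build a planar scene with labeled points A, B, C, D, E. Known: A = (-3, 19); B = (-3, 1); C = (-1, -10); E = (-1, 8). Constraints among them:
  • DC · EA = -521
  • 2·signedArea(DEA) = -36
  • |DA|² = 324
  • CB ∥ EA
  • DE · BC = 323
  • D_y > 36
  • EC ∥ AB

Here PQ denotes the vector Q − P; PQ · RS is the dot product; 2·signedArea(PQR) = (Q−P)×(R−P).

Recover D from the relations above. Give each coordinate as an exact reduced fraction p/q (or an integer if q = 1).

1. D_x = -3  [DC · EA = -521 ∩ 2·signedArea(DEA) = -36]
2. D_y = 37  [DC · EA = -521 ∩ 2·signedArea(DEA) = -36]
   → D = (-3, 37)

D = (-3, 37)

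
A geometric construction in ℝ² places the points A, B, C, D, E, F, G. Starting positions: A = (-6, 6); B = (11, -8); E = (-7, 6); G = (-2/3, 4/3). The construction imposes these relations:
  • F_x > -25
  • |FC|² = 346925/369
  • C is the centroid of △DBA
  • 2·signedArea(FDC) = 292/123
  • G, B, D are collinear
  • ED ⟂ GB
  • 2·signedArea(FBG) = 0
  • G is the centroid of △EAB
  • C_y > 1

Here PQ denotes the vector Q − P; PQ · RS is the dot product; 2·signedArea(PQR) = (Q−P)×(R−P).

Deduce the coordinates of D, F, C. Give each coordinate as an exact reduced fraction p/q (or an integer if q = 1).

C = (-74/123, 58/41)
D = (-279/41, 256/41)
F = (-1009/41, 840/41)

1. D_x = -279/41  [G, B, D are collinear ∩ ED ⟂ GB]
2. D_y = 256/41  [G, B, D are collinear ∩ ED ⟂ GB]
   → D = (-279/41, 256/41)
3. C_x = -74/123  [C is the centroid of △DBA]
4. C_y = 58/41  [C is the centroid of △DBA]
   → C = (-74/123, 58/41)
5. F_x = -1009/41  [2·signedArea(FBG) = 0 ∩ 2·signedArea(FDC) = 292/123]
6. F_y = 840/41  [2·signedArea(FBG) = 0 ∩ 2·signedArea(FDC) = 292/123]
   → F = (-1009/41, 840/41)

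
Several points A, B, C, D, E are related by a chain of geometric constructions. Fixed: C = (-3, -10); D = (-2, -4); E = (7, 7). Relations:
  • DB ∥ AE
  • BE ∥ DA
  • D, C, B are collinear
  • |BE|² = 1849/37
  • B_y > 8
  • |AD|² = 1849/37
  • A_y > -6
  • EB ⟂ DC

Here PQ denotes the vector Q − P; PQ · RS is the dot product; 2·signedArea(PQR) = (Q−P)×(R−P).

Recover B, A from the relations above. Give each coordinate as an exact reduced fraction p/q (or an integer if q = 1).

A = (184/37, -191/37)
B = (1/37, 302/37)

1. B_x = 1/37  [D, C, B are collinear ∩ EB ⟂ DC]
2. B_y = 302/37  [D, C, B are collinear ∩ EB ⟂ DC]
   → B = (1/37, 302/37)
3. A_x = 184/37  [DB ∥ AE ∩ BE ∥ DA]
4. A_y = -191/37  [DB ∥ AE ∩ BE ∥ DA]
   → A = (184/37, -191/37)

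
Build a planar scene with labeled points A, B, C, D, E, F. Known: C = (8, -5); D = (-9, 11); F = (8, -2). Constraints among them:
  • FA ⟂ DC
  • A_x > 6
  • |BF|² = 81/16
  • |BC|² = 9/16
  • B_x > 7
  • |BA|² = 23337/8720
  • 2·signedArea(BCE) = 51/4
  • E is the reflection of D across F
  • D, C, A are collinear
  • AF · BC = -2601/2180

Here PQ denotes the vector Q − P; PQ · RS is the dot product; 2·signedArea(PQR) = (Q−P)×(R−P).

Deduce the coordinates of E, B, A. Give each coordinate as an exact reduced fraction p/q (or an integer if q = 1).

A = (3544/545, -1957/545)
B = (8, -17/4)
E = (25, -15)

1. E_x = 25  [E is the reflection of D across F]
2. E_y = -15  [E is the reflection of D across F]
   → E = (25, -15)
3. B_x = 8  [line 10·x + 17·y + -31/4 = 0 ∩ |BF|² = 81/16]
4. B_y = -17/4  [line 10·x + 17·y + -31/4 = 0 ∩ |BF|² = 81/16]
   → B = (8, -17/4)
5. A_x = 3544/545  [D, C, A are collinear ∩ FA ⟂ DC]
6. A_y = -1957/545  [D, C, A are collinear ∩ FA ⟂ DC]
   → A = (3544/545, -1957/545)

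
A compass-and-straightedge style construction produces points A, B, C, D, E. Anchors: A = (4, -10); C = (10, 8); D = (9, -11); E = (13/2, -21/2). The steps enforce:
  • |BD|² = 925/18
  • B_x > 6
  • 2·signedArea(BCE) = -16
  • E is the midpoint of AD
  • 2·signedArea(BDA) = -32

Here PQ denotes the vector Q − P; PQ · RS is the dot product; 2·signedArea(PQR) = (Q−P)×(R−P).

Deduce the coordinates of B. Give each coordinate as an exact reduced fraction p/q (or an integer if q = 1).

1. B_x = 41/6  [2·signedArea(BDA) = -32 ∩ 2·signedArea(BCE) = -16]
2. B_y = -25/6  [2·signedArea(BDA) = -32 ∩ 2·signedArea(BCE) = -16]
   → B = (41/6, -25/6)

B = (41/6, -25/6)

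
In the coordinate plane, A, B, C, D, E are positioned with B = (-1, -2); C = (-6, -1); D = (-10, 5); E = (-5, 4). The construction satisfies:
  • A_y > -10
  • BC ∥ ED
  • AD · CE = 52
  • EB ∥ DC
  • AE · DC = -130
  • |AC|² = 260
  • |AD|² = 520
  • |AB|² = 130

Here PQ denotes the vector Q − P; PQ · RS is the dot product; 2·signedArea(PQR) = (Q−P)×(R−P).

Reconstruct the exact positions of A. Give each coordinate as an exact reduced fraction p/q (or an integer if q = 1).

A = (8, -9)

1. A_x = 8  [AD · CE = 52 ∩ AE · DC = -130]
2. A_y = -9  [AD · CE = 52 ∩ AE · DC = -130]
   → A = (8, -9)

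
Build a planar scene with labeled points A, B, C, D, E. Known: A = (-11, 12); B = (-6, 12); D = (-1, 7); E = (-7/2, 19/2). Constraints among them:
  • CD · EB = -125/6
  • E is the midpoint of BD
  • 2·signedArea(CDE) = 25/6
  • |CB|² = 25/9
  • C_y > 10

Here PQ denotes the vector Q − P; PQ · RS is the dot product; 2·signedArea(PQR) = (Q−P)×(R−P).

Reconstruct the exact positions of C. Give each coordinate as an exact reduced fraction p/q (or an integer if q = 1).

1. C_x = -6  [CD · EB = -125/6 ∩ 2·signedArea(CDE) = 25/6]
2. C_y = 31/3  [CD · EB = -125/6 ∩ 2·signedArea(CDE) = 25/6]
   → C = (-6, 31/3)

C = (-6, 31/3)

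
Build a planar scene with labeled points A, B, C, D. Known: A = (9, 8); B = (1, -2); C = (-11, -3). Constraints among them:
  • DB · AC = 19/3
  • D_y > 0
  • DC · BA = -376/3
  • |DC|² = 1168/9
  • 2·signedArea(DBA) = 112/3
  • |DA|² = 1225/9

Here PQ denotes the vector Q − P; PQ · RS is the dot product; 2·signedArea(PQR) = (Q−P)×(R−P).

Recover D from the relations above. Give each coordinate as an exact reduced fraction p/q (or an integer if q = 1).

1. D_x = -1/3  [2·signedArea(DBA) = 112/3 ∩ DC · BA = -376/3]
2. D_y = 1  [2·signedArea(DBA) = 112/3 ∩ DC · BA = -376/3]
   → D = (-1/3, 1)

D = (-1/3, 1)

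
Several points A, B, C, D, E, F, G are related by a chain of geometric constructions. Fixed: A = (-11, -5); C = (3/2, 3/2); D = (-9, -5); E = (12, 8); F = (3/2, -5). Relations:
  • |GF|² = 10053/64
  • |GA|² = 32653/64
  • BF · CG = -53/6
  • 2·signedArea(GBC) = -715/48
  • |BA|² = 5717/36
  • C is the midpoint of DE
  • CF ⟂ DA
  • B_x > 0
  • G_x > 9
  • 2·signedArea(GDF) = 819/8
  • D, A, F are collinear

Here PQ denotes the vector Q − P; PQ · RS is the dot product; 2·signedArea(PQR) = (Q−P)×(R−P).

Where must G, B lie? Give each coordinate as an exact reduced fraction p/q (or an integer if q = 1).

B = (5/6, -2/3)
G = (75/8, 19/4)

1. G_y = 19/4  [2·signedArea(GDF) = 819/8]
2. G_x = 75/8  [|GF|² = 10053/64]
   → G = (75/8, 19/4)
3. B_x = 5/6  [BF · CG = -53/6 ∩ 2·signedArea(GBC) = -715/48]
4. B_y = -2/3  [BF · CG = -53/6 ∩ 2·signedArea(GBC) = -715/48]
   → B = (5/6, -2/3)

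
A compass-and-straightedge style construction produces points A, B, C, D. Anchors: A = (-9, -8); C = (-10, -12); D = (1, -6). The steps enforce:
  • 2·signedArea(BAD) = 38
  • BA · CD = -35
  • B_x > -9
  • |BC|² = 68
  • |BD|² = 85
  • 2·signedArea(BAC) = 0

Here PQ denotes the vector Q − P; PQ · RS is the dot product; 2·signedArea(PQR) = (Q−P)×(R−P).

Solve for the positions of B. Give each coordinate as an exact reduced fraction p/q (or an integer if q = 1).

1. B_x = -8  [2·signedArea(BAC) = 0 ∩ 2·signedArea(BAD) = 38]
2. B_y = -4  [2·signedArea(BAC) = 0 ∩ 2·signedArea(BAD) = 38]
   → B = (-8, -4)

B = (-8, -4)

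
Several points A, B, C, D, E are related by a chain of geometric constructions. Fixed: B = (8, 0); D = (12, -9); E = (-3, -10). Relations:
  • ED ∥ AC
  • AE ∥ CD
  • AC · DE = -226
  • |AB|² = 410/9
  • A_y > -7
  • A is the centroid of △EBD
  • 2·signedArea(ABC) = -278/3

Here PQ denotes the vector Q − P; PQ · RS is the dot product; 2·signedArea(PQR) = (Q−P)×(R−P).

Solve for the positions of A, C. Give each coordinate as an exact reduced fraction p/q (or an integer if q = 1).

1. A_x = 17/3  [A is the centroid of △EBD]
2. A_y = -19/3  [A is the centroid of △EBD]
   → A = (17/3, -19/3)
3. C_x = 62/3  [AE ∥ CD ∩ ED ∥ AC]
4. C_y = -16/3  [AE ∥ CD ∩ ED ∥ AC]
   → C = (62/3, -16/3)

A = (17/3, -19/3)
C = (62/3, -16/3)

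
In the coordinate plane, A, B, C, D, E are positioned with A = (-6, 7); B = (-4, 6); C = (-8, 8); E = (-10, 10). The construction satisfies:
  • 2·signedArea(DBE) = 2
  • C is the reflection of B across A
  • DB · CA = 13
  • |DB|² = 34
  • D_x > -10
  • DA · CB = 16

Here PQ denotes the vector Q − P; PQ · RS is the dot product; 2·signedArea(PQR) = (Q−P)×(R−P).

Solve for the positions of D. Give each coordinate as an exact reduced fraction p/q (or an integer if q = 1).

1. D_x = -9  [DA · CB = 16 ∩ 2·signedArea(DBE) = 2]
2. D_y = 9  [DA · CB = 16 ∩ 2·signedArea(DBE) = 2]
   → D = (-9, 9)

D = (-9, 9)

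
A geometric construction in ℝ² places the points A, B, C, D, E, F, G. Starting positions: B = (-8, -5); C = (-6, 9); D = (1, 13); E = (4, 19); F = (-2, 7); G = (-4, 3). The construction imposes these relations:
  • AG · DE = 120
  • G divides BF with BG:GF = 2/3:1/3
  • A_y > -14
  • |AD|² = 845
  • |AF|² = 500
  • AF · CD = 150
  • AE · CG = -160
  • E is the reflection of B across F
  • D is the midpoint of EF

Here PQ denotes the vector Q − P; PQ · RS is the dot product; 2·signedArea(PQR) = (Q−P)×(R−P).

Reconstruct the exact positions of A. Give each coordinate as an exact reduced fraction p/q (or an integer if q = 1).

1. A_x = -12  [AF · CD = 150 ∩ AE · CG = -160]
2. A_y = -13  [AF · CD = 150 ∩ AE · CG = -160]
   → A = (-12, -13)

A = (-12, -13)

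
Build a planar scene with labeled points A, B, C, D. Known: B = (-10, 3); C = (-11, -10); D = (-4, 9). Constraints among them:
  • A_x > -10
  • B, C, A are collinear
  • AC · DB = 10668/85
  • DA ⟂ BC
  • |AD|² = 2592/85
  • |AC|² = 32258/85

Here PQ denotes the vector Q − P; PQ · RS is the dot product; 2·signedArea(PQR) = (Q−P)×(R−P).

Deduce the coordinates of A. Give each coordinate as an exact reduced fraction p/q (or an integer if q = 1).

1. A_x = -808/85  [B, C, A are collinear ∩ DA ⟂ BC]
2. A_y = 801/85  [B, C, A are collinear ∩ DA ⟂ BC]
   → A = (-808/85, 801/85)

A = (-808/85, 801/85)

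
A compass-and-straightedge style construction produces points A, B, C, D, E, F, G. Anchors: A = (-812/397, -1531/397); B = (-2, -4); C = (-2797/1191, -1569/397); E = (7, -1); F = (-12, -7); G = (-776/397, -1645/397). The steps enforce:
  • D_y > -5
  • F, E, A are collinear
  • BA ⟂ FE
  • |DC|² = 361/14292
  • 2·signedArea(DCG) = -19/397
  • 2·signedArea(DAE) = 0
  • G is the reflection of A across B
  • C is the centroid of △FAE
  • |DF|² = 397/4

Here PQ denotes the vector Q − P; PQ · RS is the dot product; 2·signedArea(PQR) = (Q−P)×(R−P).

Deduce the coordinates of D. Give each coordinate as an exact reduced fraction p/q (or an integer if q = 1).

1. D_x = -5/2  [2·signedArea(DAE) = 0 ∩ 2·signedArea(DCG) = -19/397]
2. D_y = -4  [2·signedArea(DAE) = 0 ∩ 2·signedArea(DCG) = -19/397]
   → D = (-5/2, -4)

D = (-5/2, -4)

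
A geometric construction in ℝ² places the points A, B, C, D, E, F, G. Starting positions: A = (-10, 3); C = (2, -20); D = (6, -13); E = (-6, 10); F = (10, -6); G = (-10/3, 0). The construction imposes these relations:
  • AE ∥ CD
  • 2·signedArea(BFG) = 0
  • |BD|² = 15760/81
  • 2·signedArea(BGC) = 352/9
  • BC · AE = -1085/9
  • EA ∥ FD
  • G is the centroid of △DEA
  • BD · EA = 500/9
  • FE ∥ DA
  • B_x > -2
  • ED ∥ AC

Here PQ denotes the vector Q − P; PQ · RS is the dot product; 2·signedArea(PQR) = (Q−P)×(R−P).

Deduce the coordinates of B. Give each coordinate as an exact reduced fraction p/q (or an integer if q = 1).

B = (-10/9, -1)

1. B_x = -10/9  [2·signedArea(BFG) = 0 ∩ BD · EA = 500/9]
2. B_y = -1  [2·signedArea(BFG) = 0 ∩ BD · EA = 500/9]
   → B = (-10/9, -1)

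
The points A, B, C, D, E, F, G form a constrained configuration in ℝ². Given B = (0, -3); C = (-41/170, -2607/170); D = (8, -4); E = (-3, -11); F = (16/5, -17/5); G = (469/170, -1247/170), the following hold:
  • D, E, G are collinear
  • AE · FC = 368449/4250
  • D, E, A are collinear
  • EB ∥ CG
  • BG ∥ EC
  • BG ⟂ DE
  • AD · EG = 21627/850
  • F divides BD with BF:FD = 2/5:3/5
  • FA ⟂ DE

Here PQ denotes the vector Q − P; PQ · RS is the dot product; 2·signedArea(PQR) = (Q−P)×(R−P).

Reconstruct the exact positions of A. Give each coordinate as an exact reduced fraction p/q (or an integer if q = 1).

1. A_x = 4127/850  [D, E, A are collinear ∩ FA ⟂ DE]
2. A_y = -5101/850  [D, E, A are collinear ∩ FA ⟂ DE]
   → A = (4127/850, -5101/850)

A = (4127/850, -5101/850)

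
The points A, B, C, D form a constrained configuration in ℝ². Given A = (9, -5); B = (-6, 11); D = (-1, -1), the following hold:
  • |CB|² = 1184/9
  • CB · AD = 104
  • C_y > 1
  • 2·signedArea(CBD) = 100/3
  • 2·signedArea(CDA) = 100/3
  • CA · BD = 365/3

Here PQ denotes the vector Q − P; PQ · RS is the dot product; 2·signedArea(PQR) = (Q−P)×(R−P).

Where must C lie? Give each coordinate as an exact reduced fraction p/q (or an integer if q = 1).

C = (2/3, 5/3)

1. C_x = 2/3  [2·signedArea(CDA) = 100/3 ∩ CB · AD = 104]
2. C_y = 5/3  [2·signedArea(CDA) = 100/3 ∩ CB · AD = 104]
   → C = (2/3, 5/3)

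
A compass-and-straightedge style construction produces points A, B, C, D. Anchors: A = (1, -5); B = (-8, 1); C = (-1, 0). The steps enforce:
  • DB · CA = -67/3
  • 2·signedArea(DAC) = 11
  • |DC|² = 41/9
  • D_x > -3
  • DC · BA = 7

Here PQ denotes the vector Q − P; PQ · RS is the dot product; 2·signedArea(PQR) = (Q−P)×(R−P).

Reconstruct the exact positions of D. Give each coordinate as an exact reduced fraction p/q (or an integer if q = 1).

D = (-8/3, -4/3)

1. D_x = -8/3  [DC · BA = 7 ∩ 2·signedArea(DAC) = 11]
2. D_y = -4/3  [DC · BA = 7 ∩ 2·signedArea(DAC) = 11]
   → D = (-8/3, -4/3)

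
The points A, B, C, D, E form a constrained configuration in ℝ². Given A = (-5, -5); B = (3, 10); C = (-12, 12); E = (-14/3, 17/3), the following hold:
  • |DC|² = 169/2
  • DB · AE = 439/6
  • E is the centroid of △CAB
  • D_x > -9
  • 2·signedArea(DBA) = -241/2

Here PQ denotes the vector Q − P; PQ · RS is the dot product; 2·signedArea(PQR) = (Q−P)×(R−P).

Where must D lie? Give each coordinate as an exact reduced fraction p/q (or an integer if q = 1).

D = (-17/2, 7/2)

1. D_x = -17/2  [2·signedArea(DBA) = -241/2 ∩ DB · AE = 439/6]
2. D_y = 7/2  [2·signedArea(DBA) = -241/2 ∩ DB · AE = 439/6]
   → D = (-17/2, 7/2)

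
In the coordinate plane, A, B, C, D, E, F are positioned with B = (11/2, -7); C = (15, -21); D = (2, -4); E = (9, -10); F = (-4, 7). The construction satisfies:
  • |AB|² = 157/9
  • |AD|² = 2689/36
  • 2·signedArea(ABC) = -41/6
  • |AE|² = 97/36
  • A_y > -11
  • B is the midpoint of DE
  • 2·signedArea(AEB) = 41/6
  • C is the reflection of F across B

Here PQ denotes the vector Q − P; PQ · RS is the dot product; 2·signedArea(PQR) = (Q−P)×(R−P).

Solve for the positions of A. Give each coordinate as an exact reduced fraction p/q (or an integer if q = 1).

1. A_x = 15/2  [2·signedArea(ABC) = -41/6 ∩ 2·signedArea(AEB) = 41/6]
2. A_y = -32/3  [2·signedArea(ABC) = -41/6 ∩ 2·signedArea(AEB) = 41/6]
   → A = (15/2, -32/3)

A = (15/2, -32/3)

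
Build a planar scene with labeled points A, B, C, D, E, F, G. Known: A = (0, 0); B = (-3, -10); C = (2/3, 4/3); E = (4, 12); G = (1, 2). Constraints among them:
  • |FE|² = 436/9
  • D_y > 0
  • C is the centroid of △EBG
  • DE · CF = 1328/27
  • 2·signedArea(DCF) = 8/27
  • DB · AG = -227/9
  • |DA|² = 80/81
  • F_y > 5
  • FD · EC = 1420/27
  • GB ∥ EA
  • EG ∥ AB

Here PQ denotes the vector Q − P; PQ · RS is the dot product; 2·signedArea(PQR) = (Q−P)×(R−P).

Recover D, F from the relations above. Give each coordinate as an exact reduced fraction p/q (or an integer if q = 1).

D = (4/9, 8/9)
F = (2, 16/3)

1. D_x = 4/9  [line -1·x + -2·y + 20/9 = 0 ∩ |DA|² = 80/81]
2. D_y = 8/9  [line -1·x + -2·y + 20/9 = 0 ∩ |DA|² = 80/81]
   → D = (4/9, 8/9)
3. F_x = 2  [FD · EC = 1420/27 ∩ 2·signedArea(DCF) = 8/27]
4. F_y = 16/3  [FD · EC = 1420/27 ∩ 2·signedArea(DCF) = 8/27]
   → F = (2, 16/3)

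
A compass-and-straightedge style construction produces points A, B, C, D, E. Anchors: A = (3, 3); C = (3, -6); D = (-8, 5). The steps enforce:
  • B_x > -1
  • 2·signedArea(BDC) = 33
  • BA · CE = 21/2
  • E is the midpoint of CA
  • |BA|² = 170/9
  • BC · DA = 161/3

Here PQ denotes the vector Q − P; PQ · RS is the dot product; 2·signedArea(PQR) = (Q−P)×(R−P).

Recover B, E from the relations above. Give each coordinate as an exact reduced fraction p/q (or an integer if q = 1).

B = (-2/3, 2/3)
E = (3, -3/2)

1. B_x = -2/3  [BC · DA = 161/3 ∩ 2·signedArea(BDC) = 33]
2. B_y = 2/3  [BC · DA = 161/3 ∩ 2·signedArea(BDC) = 33]
   → B = (-2/3, 2/3)
3. E_x = 3  [BA · CE = 21/2 ∩ E is the midpoint of CA]
4. E_y = -3/2  [BA · CE = 21/2 ∩ E is the midpoint of CA]
   → E = (3, -3/2)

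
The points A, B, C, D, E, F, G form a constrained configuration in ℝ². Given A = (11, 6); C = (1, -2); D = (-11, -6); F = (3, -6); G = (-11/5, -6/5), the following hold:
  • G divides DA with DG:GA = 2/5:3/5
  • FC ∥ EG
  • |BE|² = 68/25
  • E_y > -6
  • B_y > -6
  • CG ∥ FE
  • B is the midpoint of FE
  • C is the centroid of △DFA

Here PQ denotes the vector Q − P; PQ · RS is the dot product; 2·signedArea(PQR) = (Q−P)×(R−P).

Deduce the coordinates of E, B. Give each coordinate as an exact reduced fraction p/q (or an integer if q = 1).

B = (7/5, -28/5)
E = (-1/5, -26/5)

1. E_x = -1/5  [FC ∥ EG ∩ CG ∥ FE]
2. E_y = -26/5  [FC ∥ EG ∩ CG ∥ FE]
   → E = (-1/5, -26/5)
3. B_x = 7/5  [B is the midpoint of FE]
4. B_y = -28/5  [B is the midpoint of FE]
   → B = (7/5, -28/5)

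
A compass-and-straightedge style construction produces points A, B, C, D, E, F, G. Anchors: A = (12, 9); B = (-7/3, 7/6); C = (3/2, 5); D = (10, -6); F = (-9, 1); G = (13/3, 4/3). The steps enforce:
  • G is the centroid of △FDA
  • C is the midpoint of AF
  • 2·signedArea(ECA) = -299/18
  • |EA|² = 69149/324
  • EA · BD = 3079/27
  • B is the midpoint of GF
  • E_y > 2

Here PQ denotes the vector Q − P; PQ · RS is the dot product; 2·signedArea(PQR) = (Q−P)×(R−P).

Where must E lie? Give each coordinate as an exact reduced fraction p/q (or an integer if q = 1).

1. E_x = -19/18  [EA · BD = 3079/27 ∩ 2·signedArea(ECA) = -299/18]
2. E_y = 22/9  [EA · BD = 3079/27 ∩ 2·signedArea(ECA) = -299/18]
   → E = (-19/18, 22/9)

E = (-19/18, 22/9)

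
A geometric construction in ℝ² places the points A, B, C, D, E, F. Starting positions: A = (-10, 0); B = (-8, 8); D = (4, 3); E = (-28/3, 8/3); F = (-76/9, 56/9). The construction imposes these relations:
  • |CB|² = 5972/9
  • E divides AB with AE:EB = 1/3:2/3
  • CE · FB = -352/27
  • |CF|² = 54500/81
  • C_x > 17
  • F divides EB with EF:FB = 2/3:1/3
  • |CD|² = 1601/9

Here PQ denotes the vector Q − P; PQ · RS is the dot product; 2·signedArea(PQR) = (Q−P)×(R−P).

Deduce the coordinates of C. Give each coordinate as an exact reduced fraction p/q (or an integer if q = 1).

1. C_x = 52/3  [line -4/9·x + -16/9·y + 368/27 = 0 ∩ |CD|² = 1601/9]
2. C_y = 10/3  [line -4/9·x + -16/9·y + 368/27 = 0 ∩ |CD|² = 1601/9]
   → C = (52/3, 10/3)

C = (52/3, 10/3)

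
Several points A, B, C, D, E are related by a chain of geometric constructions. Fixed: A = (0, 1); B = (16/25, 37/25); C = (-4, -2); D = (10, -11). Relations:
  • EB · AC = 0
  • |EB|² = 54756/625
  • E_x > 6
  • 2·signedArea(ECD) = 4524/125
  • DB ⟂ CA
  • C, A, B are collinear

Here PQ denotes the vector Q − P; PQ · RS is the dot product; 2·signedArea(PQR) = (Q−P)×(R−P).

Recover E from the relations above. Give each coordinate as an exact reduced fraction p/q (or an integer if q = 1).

E = (782/125, -751/125)

1. E_x = 782/125  [EB · AC = 0 ∩ 2·signedArea(ECD) = 4524/125]
2. E_y = -751/125  [EB · AC = 0 ∩ 2·signedArea(ECD) = 4524/125]
   → E = (782/125, -751/125)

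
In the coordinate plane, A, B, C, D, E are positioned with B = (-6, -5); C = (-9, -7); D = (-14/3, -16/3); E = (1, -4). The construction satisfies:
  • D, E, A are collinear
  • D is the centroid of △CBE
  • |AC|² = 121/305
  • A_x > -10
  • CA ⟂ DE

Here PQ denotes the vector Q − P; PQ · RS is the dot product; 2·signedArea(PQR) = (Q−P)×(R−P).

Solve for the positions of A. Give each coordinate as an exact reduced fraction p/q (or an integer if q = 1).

A = (-2789/305, -1948/305)

1. A_x = -2789/305  [D, E, A are collinear ∩ CA ⟂ DE]
2. A_y = -1948/305  [D, E, A are collinear ∩ CA ⟂ DE]
   → A = (-2789/305, -1948/305)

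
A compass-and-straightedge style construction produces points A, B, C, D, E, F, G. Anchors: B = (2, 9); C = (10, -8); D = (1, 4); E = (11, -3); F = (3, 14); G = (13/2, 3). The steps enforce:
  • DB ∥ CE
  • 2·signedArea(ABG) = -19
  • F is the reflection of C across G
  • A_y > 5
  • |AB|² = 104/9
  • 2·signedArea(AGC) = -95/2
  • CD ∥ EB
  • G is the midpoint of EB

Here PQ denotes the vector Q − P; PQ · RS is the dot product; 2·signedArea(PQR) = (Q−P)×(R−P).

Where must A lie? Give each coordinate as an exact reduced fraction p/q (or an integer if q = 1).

A = (4/3, 17/3)

1. A_x = 4/3  [2·signedArea(ABG) = -19 ∩ 2·signedArea(AGC) = -95/2]
2. A_y = 17/3  [2·signedArea(ABG) = -19 ∩ 2·signedArea(AGC) = -95/2]
   → A = (4/3, 17/3)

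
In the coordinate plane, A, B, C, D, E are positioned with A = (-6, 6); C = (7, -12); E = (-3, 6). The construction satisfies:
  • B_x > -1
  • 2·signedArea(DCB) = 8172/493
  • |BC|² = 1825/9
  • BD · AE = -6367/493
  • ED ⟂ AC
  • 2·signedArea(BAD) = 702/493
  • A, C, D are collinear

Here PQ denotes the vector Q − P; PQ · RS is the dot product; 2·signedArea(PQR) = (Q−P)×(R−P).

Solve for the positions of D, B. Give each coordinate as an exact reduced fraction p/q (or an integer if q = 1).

1. D_x = -2451/493  [A, C, D are collinear ∩ ED ⟂ AC]
2. D_y = 2256/493  [A, C, D are collinear ∩ ED ⟂ AC]
   → D = (-2451/493, 2256/493)
3. B_x = -2/3  [BD · AE = -6367/493 ∩ 2·signedArea(BAD) = 702/493]
4. B_y = 0  [BD · AE = -6367/493 ∩ 2·signedArea(BAD) = 702/493]
   → B = (-2/3, 0)

B = (-2/3, 0)
D = (-2451/493, 2256/493)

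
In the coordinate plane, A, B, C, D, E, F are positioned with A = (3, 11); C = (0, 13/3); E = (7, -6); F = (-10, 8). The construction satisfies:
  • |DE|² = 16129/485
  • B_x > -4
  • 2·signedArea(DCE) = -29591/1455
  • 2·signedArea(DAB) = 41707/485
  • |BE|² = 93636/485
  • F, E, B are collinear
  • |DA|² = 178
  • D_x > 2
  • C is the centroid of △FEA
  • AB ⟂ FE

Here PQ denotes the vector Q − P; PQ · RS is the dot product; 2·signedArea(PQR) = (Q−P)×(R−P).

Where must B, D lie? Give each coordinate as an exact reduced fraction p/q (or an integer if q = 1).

1. B_x = -1807/485  [F, E, B are collinear ∩ AB ⟂ FE]
2. B_y = 1374/485  [F, E, B are collinear ∩ AB ⟂ FE]
   → B = (-1807/485, 1374/485)
3. D_x = 1236/485  [2·signedArea(DAB) = 41707/485 ∩ 2·signedArea(DCE) = -29591/1455]
4. D_y = -1132/485  [2·signedArea(DAB) = 41707/485 ∩ 2·signedArea(DCE) = -29591/1455]
   → D = (1236/485, -1132/485)

B = (-1807/485, 1374/485)
D = (1236/485, -1132/485)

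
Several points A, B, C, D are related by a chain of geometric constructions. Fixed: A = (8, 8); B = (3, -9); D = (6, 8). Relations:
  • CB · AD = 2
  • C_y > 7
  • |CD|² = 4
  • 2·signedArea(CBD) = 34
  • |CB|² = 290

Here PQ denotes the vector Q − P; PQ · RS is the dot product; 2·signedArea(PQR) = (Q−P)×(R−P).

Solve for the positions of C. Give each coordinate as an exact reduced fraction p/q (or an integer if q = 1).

C = (4, 8)

1. C_x = 4  [CB · AD = 2 ∩ 2·signedArea(CBD) = 34]
2. C_y = 8  [CB · AD = 2 ∩ 2·signedArea(CBD) = 34]
   → C = (4, 8)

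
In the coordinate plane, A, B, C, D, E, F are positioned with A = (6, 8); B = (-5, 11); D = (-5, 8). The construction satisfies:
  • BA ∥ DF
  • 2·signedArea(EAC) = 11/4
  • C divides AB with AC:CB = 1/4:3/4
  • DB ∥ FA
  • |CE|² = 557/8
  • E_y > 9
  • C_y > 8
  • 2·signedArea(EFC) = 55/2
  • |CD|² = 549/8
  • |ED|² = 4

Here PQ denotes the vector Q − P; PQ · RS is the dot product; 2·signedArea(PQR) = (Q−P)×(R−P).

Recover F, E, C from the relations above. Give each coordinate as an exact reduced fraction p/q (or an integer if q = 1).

C = (13/4, 35/4)
E = (-5, 10)
F = (6, 5)

1. F_x = 6  [DB ∥ FA ∩ BA ∥ DF]
2. F_y = 5  [DB ∥ FA ∩ BA ∥ DF]
   → F = (6, 5)
3. C_x = 13/4  [C divides AB with AC:CB = 1/4:3/4]
4. C_y = 35/4  [C divides AB with AC:CB = 1/4:3/4]
   → C = (13/4, 35/4)
5. E_x = -5  [2·signedArea(EAC) = 11/4 ∩ 2·signedArea(EFC) = 55/2]
6. E_y = 10  [2·signedArea(EAC) = 11/4 ∩ 2·signedArea(EFC) = 55/2]
   → E = (-5, 10)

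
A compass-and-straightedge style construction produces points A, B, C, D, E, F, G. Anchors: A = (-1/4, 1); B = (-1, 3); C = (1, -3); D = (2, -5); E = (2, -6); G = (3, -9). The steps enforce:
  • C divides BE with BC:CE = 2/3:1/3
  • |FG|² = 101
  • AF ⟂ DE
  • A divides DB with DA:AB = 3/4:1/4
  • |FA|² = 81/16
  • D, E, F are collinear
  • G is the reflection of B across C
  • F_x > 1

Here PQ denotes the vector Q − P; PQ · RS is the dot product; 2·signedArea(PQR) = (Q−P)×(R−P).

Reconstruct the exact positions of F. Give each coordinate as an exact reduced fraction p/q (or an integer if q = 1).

1. F_x = 2  [D, E, F are collinear ∩ AF ⟂ DE]
2. F_y = 1  [D, E, F are collinear ∩ AF ⟂ DE]
   → F = (2, 1)

F = (2, 1)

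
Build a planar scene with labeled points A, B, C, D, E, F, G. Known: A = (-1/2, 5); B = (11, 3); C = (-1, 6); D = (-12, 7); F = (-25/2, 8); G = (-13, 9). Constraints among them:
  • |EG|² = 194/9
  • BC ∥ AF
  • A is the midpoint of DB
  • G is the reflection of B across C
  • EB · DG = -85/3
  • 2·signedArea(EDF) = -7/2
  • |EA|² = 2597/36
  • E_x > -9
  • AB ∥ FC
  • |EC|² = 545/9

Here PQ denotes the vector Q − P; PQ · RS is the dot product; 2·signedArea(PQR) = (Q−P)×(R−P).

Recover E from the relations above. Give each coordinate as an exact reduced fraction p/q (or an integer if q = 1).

1. E_x = -26/3  [EB · DG = -85/3 ∩ 2·signedArea(EDF) = -7/2]
2. E_y = 22/3  [EB · DG = -85/3 ∩ 2·signedArea(EDF) = -7/2]
   → E = (-26/3, 22/3)

E = (-26/3, 22/3)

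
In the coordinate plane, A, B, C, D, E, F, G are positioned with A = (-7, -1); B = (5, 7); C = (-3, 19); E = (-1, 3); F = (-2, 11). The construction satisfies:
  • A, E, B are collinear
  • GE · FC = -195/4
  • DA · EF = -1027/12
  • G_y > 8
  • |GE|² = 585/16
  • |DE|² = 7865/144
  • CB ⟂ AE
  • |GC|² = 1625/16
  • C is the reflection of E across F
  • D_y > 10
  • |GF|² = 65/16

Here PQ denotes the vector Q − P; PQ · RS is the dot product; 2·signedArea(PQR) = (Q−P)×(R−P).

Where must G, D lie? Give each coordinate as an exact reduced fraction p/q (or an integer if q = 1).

1. G_x = -7/4  [line 1·x + -8·y + 295/4 = 0 ∩ |GC|² = 1625/16]
2. G_y = 9  [line 1·x + -8·y + 295/4 = 0 ∩ |GC|² = 1625/16]
   → G = (-7/4, 9)
3. D_x = -23/12  [line 1·x + -8·y + 1015/12 = 0 ∩ |DE|² = 7865/144]
4. D_y = 31/3  [line 1·x + -8·y + 1015/12 = 0 ∩ |DE|² = 7865/144]
   → D = (-23/12, 31/3)

D = (-23/12, 31/3)
G = (-7/4, 9)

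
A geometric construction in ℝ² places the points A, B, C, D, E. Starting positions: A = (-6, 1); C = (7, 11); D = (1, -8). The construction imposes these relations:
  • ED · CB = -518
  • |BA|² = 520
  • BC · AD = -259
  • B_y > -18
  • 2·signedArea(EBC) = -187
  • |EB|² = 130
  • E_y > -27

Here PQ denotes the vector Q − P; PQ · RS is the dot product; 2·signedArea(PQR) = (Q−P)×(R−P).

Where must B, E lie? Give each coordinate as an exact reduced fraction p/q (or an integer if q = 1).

B = (8, -17)
E = (15, -26)

1. B_x = 8  [line -7·x + 9·y + 209 = 0 ∩ |BA|² = 520]
2. B_y = -17  [line -7·x + 9·y + 209 = 0 ∩ |BA|² = 520]
   → B = (8, -17)
3. E_x = 15  [2·signedArea(EBC) = -187 ∩ ED · CB = -518]
4. E_y = -26  [2·signedArea(EBC) = -187 ∩ ED · CB = -518]
   → E = (15, -26)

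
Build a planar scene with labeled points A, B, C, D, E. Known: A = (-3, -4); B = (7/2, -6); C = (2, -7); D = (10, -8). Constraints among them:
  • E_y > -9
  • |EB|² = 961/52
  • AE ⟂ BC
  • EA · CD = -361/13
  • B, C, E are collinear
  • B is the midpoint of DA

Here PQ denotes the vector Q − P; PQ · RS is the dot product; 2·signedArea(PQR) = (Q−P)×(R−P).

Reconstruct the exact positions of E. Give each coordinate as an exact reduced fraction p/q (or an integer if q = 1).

1. E_x = -1/13  [B, C, E are collinear ∩ AE ⟂ BC]
2. E_y = -109/13  [B, C, E are collinear ∩ AE ⟂ BC]
   → E = (-1/13, -109/13)

E = (-1/13, -109/13)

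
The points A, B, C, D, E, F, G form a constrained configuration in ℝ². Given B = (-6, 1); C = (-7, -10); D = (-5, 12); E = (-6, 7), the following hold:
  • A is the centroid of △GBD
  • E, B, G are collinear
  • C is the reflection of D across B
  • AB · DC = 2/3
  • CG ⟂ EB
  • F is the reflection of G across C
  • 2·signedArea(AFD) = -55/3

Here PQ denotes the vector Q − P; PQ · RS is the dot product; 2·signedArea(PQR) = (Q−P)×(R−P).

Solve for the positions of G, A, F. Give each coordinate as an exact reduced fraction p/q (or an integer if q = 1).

1. G_x = -6  [E, B, G are collinear ∩ CG ⟂ EB]
2. G_y = -10  [E, B, G are collinear ∩ CG ⟂ EB]
   → G = (-6, -10)
3. A_x = -17/3  [A is the centroid of △GBD]
4. A_y = 1  [A is the centroid of △GBD]
   → A = (-17/3, 1)
5. F_x = -8  [F is the reflection of G across C]
6. F_y = -10  [F is the reflection of G across C]
   → F = (-8, -10)

A = (-17/3, 1)
F = (-8, -10)
G = (-6, -10)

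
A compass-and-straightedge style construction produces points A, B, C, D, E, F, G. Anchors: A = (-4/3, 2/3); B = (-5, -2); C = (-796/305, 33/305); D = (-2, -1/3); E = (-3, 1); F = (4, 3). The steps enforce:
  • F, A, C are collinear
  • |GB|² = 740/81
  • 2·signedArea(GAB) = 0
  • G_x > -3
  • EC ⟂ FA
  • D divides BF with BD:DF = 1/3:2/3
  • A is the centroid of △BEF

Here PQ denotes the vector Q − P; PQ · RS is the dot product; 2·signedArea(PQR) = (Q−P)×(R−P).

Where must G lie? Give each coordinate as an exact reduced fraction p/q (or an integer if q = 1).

1. G_x = -23/9  [line 8/3·x + -11/3·y + 6 = 0 ∩ |GB|² = 740/81]
2. G_y = -2/9  [line 8/3·x + -11/3·y + 6 = 0 ∩ |GB|² = 740/81]
   → G = (-23/9, -2/9)

G = (-23/9, -2/9)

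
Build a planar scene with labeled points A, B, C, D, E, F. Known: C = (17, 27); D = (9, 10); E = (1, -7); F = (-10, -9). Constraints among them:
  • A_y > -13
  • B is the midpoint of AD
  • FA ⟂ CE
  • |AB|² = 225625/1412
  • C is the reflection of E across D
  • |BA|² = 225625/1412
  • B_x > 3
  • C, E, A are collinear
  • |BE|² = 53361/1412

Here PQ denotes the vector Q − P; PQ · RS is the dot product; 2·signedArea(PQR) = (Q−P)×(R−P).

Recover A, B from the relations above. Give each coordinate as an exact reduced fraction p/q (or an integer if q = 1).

A = (-623/353, -4545/353)
B = (1277/353, -1015/706)

1. A_x = -623/353  [C, E, A are collinear ∩ FA ⟂ CE]
2. A_y = -4545/353  [C, E, A are collinear ∩ FA ⟂ CE]
   → A = (-623/353, -4545/353)
3. B_x = 1277/353  [B is the midpoint of AD]
4. B_y = -1015/706  [B is the midpoint of AD]
   → B = (1277/353, -1015/706)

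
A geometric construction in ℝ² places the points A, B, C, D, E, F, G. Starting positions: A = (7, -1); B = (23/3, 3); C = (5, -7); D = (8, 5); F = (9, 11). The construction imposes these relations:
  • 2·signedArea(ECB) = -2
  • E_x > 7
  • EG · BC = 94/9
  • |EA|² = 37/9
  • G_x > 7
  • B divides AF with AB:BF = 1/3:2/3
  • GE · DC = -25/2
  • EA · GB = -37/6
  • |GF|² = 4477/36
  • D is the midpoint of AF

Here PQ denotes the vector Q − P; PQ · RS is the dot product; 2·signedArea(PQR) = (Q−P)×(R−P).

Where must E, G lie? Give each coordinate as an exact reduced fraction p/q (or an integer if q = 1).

E = (22/3, 1)
G = (43/6, 0)

1. E_x = 22/3  [line -10·x + 8/3·y + 212/3 = 0 ∩ |EA|² = 37/9]
2. E_y = 1  [line -10·x + 8/3·y + 212/3 = 0 ∩ |EA|² = 37/9]
   → E = (22/3, 1)
3. G_x = 43/6  [EA · GB = -37/6 ∩ GE · DC = -25/2]
4. G_y = 0  [EA · GB = -37/6 ∩ GE · DC = -25/2]
   → G = (43/6, 0)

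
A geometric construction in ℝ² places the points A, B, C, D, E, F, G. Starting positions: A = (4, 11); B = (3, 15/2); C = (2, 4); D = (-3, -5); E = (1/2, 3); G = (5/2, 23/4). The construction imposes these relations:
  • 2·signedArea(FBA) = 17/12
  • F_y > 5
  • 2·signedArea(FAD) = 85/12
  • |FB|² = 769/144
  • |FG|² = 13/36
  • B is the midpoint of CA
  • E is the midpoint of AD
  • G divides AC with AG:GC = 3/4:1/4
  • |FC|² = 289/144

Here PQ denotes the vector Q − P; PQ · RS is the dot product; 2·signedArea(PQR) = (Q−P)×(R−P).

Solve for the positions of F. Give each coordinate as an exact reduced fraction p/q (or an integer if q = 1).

F = (2, 65/12)

1. F_x = 2  [2·signedArea(FBA) = 17/12 ∩ 2·signedArea(FAD) = 85/12]
2. F_y = 65/12  [2·signedArea(FBA) = 17/12 ∩ 2·signedArea(FAD) = 85/12]
   → F = (2, 65/12)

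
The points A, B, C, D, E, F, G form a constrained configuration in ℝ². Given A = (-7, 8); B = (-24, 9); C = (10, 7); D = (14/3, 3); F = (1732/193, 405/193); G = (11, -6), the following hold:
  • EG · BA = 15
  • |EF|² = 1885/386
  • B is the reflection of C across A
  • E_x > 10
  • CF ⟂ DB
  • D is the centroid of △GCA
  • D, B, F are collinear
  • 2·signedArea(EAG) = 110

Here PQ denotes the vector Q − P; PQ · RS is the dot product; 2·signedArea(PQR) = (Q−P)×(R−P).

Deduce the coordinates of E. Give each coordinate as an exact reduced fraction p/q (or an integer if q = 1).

1. E_x = 21/2  [2·signedArea(EAG) = 110 ∩ EG · BA = 15]
2. E_y = 1/2  [2·signedArea(EAG) = 110 ∩ EG · BA = 15]
   → E = (21/2, 1/2)

E = (21/2, 1/2)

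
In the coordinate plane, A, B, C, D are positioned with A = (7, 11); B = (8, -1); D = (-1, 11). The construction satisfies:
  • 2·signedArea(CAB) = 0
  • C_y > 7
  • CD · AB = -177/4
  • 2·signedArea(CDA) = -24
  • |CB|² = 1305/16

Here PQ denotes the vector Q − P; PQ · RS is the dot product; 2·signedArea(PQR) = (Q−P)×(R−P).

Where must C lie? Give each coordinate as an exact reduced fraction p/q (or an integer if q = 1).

C = (29/4, 8)

1. C_x = 29/4  [2·signedArea(CAB) = 0 ∩ 2·signedArea(CDA) = -24]
2. C_y = 8  [2·signedArea(CAB) = 0 ∩ 2·signedArea(CDA) = -24]
   → C = (29/4, 8)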